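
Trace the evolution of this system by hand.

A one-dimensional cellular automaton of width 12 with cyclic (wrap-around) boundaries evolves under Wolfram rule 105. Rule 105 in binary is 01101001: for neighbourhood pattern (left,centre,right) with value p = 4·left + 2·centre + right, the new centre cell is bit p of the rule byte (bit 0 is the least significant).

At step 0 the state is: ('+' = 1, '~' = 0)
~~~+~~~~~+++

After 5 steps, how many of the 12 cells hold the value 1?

6

0) ~~~+~~~~~+++
1) ~+~~~+++~+~+
2) +~~+~+~++~+~
3) ~~~~+~++++~+
4) ~++~~++~~++~
5) ~++~~++~~++~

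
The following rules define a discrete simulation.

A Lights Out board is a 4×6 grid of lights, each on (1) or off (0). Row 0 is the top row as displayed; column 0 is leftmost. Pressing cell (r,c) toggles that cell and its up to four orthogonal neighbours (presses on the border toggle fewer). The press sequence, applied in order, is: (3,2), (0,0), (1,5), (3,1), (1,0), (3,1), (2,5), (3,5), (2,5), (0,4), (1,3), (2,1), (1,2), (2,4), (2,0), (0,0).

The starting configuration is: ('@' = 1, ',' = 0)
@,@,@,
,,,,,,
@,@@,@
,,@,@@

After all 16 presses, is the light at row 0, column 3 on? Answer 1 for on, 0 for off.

[0] @,@,@,
,,,,,,
@,@@,@
,,@,@@
[1] @,@,@,
,,,,,,
@,,@,@
,@,@@@
[2] ,@@,@,
@,,,,,
@,,@,@
,@,@@@
[3] ,@@,@@
@,,,@@
@,,@,,
,@,@@@
[4] ,@@,@@
@,,,@@
@@,@,,
@,@@@@
[5] @@@,@@
,@,,@@
,@,@,,
@,@@@@
[6] @@@,@@
,@,,@@
,,,@,,
,@,@@@
[7] @@@,@@
,@,,@,
,,,@@@
,@,@@,
[8] @@@,@@
,@,,@,
,,,@@,
,@,@,@
[9] @@@,@@
,@,,@@
,,,@,@
,@,@,,
[10] @@@@,,
,@,,,@
,,,@,@
,@,@,,
[11] @@@,,,
,@@@@@
,,,,,@
,@,@,,
[12] @@@,,,
,,@@@@
@@@,,@
,,,@,,
[13] @@,,,,
,@,,@@
@@,,,@
,,,@,,
[14] @@,,,,
,@,,,@
@@,@@,
,,,@@,
[15] @@,,,,
@@,,,@
,,,@@,
@,,@@,
[16] ,,,,,,
,@,,,@
,,,@@,
@,,@@,

0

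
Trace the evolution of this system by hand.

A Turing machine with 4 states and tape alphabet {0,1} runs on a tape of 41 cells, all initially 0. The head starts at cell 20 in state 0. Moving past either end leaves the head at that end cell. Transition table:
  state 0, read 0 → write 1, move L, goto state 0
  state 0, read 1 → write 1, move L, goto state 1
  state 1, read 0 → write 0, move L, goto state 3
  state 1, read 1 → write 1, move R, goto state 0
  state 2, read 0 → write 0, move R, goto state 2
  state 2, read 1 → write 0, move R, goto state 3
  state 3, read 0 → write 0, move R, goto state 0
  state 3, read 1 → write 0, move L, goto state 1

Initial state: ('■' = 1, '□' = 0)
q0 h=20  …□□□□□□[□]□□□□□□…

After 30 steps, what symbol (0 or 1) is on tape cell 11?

[0] q0 h=20  …□□□□□□[□]□□□□□□…
[1] q0 h=19  …□□□□□□[□]■□□□□□…
[2] q0 h=18  …□□□□□□[□]■■□□□□…
[3] q0 h=17  …□□□□□□[□]■■■□□□…
[4] q0 h=16  …□□□□□□[□]■■■■□□…
[5] q0 h=15  …□□□□□□[□]■■■■■□…
[6] q0 h=14  …□□□□□□[□]■■■■■■…
[7] q0 h=13  …□□□□□□[□]■■■■■■…
[8] q0 h=12  …□□□□□□[□]■■■■■■…
[9] q0 h=11  …□□□□□□[□]■■■■■■…
[10] q0 h=10  …□□□□□□[□]■■■■■■…
[11] q0 h= 9  …□□□□□□[□]■■■■■■…
[12] q0 h= 8  …□□□□□□[□]■■■■■■…
[13] q0 h= 7  …□□□□□□[□]■■■■■■…
[14] q0 h= 6  |□□□□□□[□]■■■■■■…
[15] q0 h= 5  |□□□□□[□]■■■■■■…
[16] q0 h= 4  |□□□□[□]■■■■■■…
[17] q0 h= 3  |□□□[□]■■■■■■…
[18] q0 h= 2  |□□[□]■■■■■■…
[19] q0 h= 1  |□[□]■■■■■■…
[20] q0 h= 0  |[□]■■■■■■…
[21] q0 h= 0  |[■]■■■■■■…
[22] q1 h= 0  |[■]■■■■■■…
[23] q0 h= 1  |■[■]■■■■■■…
[24] q1 h= 0  |[■]■■■■■■…
[25] q0 h= 1  |■[■]■■■■■■…
[26] q1 h= 0  |[■]■■■■■■…
[27] q0 h= 1  |■[■]■■■■■■…
[28] q1 h= 0  |[■]■■■■■■…
[29] q0 h= 1  |■[■]■■■■■■…
[30] q1 h= 0  |[■]■■■■■■…

1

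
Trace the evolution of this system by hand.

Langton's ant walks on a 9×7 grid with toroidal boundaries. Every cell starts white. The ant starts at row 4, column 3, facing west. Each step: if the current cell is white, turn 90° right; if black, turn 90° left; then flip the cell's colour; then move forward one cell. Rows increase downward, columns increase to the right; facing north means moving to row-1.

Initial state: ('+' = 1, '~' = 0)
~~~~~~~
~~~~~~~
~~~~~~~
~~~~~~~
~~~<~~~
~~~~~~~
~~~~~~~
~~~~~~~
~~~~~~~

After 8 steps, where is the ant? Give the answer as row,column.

4,3

gen 0: ~~~~~~~
~~~~~~~
~~~~~~~
~~~~~~~
~~~<~~~
~~~~~~~
~~~~~~~
~~~~~~~
~~~~~~~
gen 1: ~~~~~~~
~~~~~~~
~~~~~~~
~~~^~~~
~~~+~~~
~~~~~~~
~~~~~~~
~~~~~~~
~~~~~~~
gen 2: ~~~~~~~
~~~~~~~
~~~~~~~
~~~+>~~
~~~+~~~
~~~~~~~
~~~~~~~
~~~~~~~
~~~~~~~
gen 3: ~~~~~~~
~~~~~~~
~~~~~~~
~~~++~~
~~~+v~~
~~~~~~~
~~~~~~~
~~~~~~~
~~~~~~~
gen 4: ~~~~~~~
~~~~~~~
~~~~~~~
~~~++~~
~~~<+~~
~~~~~~~
~~~~~~~
~~~~~~~
~~~~~~~
gen 5: ~~~~~~~
~~~~~~~
~~~~~~~
~~~++~~
~~~~+~~
~~~v~~~
~~~~~~~
~~~~~~~
~~~~~~~
gen 6: ~~~~~~~
~~~~~~~
~~~~~~~
~~~++~~
~~~~+~~
~~<+~~~
~~~~~~~
~~~~~~~
~~~~~~~
gen 7: ~~~~~~~
~~~~~~~
~~~~~~~
~~~++~~
~~^~+~~
~~++~~~
~~~~~~~
~~~~~~~
~~~~~~~
gen 8: ~~~~~~~
~~~~~~~
~~~~~~~
~~~++~~
~~+>+~~
~~++~~~
~~~~~~~
~~~~~~~
~~~~~~~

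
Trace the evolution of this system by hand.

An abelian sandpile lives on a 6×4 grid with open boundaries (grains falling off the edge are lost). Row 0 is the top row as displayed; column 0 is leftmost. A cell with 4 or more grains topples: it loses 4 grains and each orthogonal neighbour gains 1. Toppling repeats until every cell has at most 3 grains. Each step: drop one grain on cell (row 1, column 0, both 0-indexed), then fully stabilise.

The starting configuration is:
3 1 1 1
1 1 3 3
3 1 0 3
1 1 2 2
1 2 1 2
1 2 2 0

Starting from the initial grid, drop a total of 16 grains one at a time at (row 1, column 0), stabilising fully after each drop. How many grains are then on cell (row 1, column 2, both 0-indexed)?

2

0) 3 1 1 1
1 1 3 3
3 1 0 3
1 1 2 2
1 2 1 2
1 2 2 0
1) 3 1 1 1
2 1 3 3
3 1 0 3
1 1 2 2
1 2 1 2
1 2 2 0
2) 3 1 1 1
3 1 3 3
3 1 0 3
1 1 2 2
1 2 1 2
1 2 2 0
3) 0 2 1 1
2 2 3 3
0 2 0 3
2 1 2 2
1 2 1 2
1 2 2 0
4) 0 2 1 1
3 2 3 3
0 2 0 3
2 1 2 2
1 2 1 2
1 2 2 0
5) 1 2 1 1
0 3 3 3
1 2 0 3
2 1 2 2
1 2 1 2
1 2 2 0
6) 1 2 1 1
1 3 3 3
1 2 0 3
2 1 2 2
1 2 1 2
1 2 2 0
7) 1 2 1 1
2 3 3 3
1 2 0 3
2 1 2 2
1 2 1 2
1 2 2 0
8) 1 2 1 1
3 3 3 3
1 2 0 3
2 1 2 2
1 2 1 2
1 2 2 0
9) 2 3 2 2
1 1 1 1
2 3 2 0
2 1 2 3
1 2 1 2
1 2 2 0
10) 2 3 2 2
2 1 1 1
2 3 2 0
2 1 2 3
1 2 1 2
1 2 2 0
11) 2 3 2 2
3 1 1 1
2 3 2 0
2 1 2 3
1 2 1 2
1 2 2 0
12) 3 3 2 2
0 2 1 1
3 3 2 0
2 1 2 3
1 2 1 2
1 2 2 0
13) 3 3 2 2
1 2 1 1
3 3 2 0
2 1 2 3
1 2 1 2
1 2 2 0
14) 3 3 2 2
2 2 1 1
3 3 2 0
2 1 2 3
1 2 1 2
1 2 2 0
15) 3 3 2 2
3 2 1 1
3 3 2 0
2 1 2 3
1 2 1 2
1 2 2 0
16) 1 1 3 2
3 1 2 1
1 1 3 0
3 2 2 3
1 2 1 2
1 2 2 0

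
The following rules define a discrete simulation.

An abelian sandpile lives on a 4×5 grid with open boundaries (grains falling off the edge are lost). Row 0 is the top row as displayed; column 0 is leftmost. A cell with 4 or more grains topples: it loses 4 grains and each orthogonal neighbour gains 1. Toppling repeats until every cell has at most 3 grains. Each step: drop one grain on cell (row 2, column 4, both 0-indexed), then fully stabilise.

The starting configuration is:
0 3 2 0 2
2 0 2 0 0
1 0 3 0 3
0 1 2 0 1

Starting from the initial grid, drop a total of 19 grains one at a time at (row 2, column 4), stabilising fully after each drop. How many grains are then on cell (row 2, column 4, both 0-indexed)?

1

k=0  0 3 2 0 2
2 0 2 0 0
1 0 3 0 3
0 1 2 0 1
k=1  0 3 2 0 2
2 0 2 0 1
1 0 3 1 0
0 1 2 0 2
k=2  0 3 2 0 2
2 0 2 0 1
1 0 3 1 1
0 1 2 0 2
k=3  0 3 2 0 2
2 0 2 0 1
1 0 3 1 2
0 1 2 0 2
k=4  0 3 2 0 2
2 0 2 0 1
1 0 3 1 3
0 1 2 0 2
k=5  0 3 2 0 2
2 0 2 0 2
1 0 3 2 0
0 1 2 0 3
k=6  0 3 2 0 2
2 0 2 0 2
1 0 3 2 1
0 1 2 0 3
k=7  0 3 2 0 2
2 0 2 0 2
1 0 3 2 2
0 1 2 0 3
k=8  0 3 2 0 2
2 0 2 0 2
1 0 3 2 3
0 1 2 0 3
k=9  0 3 2 0 2
2 0 2 0 3
1 0 3 3 1
0 1 2 1 0
k=10  0 3 2 0 2
2 0 2 0 3
1 0 3 3 2
0 1 2 1 0
k=11  0 3 2 0 2
2 0 2 0 3
1 0 3 3 3
0 1 2 1 0
k=12  0 3 2 0 3
2 0 3 2 0
1 1 0 1 2
0 1 3 2 1
k=13  0 3 2 0 3
2 0 3 2 0
1 1 0 1 3
0 1 3 2 1
k=14  0 3 2 0 3
2 0 3 2 1
1 1 0 2 0
0 1 3 2 2
k=15  0 3 2 0 3
2 0 3 2 1
1 1 0 2 1
0 1 3 2 2
k=16  0 3 2 0 3
2 0 3 2 1
1 1 0 2 2
0 1 3 2 2
k=17  0 3 2 0 3
2 0 3 2 1
1 1 0 2 3
0 1 3 2 2
k=18  0 3 2 0 3
2 0 3 2 2
1 1 0 3 0
0 1 3 2 3
k=19  0 3 2 0 3
2 0 3 2 2
1 1 0 3 1
0 1 3 2 3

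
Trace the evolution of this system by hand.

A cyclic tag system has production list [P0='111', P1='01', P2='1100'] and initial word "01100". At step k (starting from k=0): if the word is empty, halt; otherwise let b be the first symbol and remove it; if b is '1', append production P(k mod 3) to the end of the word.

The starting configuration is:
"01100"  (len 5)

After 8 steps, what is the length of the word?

8

gen 0: "01100"  (len 5)
gen 1: "1100"  (len 4)
gen 2: "10001"  (len 5)
gen 3: "00011100"  (len 8)
gen 4: "0011100"  (len 7)
gen 5: "011100"  (len 6)
gen 6: "11100"  (len 5)
gen 7: "1100111"  (len 7)
gen 8: "10011101"  (len 8)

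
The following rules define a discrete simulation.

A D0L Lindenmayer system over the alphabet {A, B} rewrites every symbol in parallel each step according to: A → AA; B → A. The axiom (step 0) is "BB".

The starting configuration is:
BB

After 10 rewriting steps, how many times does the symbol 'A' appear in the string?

t=0: BB
t=1: AA
t=2: AAAA
t=3: AAAAAAAA
t=4: AAAAAAAAAAAAAAAA
t=5: AAAAAAAAAAAAAAAAAAAAAAAAAAAAAAAA
t=6: AAAAAAAAAAAAAAAAAAAAAAAAAAAAAAAAAAAAAAAAAAAAAAAAAAAAAAAAAAAAAAAA
t=7: AAAAAAAAAAAAAAAAAAAAAAAAAAAAAAAAAAAAAAAAAAAAAAAAAAAAAAAAAA…AAAAAAAAAAAAAAAAAAAAAAAAAAAAAAAAAAAAAAAAAAAAAAAAAAAAAAAAAA  (len 128)
t=8: AAAAAAAAAAAAAAAAAAAAAAAAAAAAAAAAAAAAAAAAAAAAAAAAAAAAAAAAAA…AAAAAAAAAAAAAAAAAAAAAAAAAAAAAAAAAAAAAAAAAAAAAAAAAAAAAAAAAA  (len 256)
t=9: AAAAAAAAAAAAAAAAAAAAAAAAAAAAAAAAAAAAAAAAAAAAAAAAAAAAAAAAAA…AAAAAAAAAAAAAAAAAAAAAAAAAAAAAAAAAAAAAAAAAAAAAAAAAAAAAAAAAA  (len 512)
t=10: AAAAAAAAAAAAAAAAAAAAAAAAAAAAAAAAAAAAAAAAAAAAAAAAAAAAAAAAAA…AAAAAAAAAAAAAAAAAAAAAAAAAAAAAAAAAAAAAAAAAAAAAAAAAAAAAAAAAA  (len 1024)

1024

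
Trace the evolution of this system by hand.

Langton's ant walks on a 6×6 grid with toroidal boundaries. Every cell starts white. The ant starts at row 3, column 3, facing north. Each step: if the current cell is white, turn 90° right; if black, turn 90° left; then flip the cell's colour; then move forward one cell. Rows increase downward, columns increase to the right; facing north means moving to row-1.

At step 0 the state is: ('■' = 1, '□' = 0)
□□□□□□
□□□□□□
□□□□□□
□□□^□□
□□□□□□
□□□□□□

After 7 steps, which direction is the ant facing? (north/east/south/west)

east

[0] □□□□□□
□□□□□□
□□□□□□
□□□^□□
□□□□□□
□□□□□□
[1] □□□□□□
□□□□□□
□□□□□□
□□□■>□
□□□□□□
□□□□□□
[2] □□□□□□
□□□□□□
□□□□□□
□□□■■□
□□□□v□
□□□□□□
[3] □□□□□□
□□□□□□
□□□□□□
□□□■■□
□□□<■□
□□□□□□
[4] □□□□□□
□□□□□□
□□□□□□
□□□^■□
□□□■■□
□□□□□□
[5] □□□□□□
□□□□□□
□□□□□□
□□<□■□
□□□■■□
□□□□□□
[6] □□□□□□
□□□□□□
□□^□□□
□□■□■□
□□□■■□
□□□□□□
[7] □□□□□□
□□□□□□
□□■>□□
□□■□■□
□□□■■□
□□□□□□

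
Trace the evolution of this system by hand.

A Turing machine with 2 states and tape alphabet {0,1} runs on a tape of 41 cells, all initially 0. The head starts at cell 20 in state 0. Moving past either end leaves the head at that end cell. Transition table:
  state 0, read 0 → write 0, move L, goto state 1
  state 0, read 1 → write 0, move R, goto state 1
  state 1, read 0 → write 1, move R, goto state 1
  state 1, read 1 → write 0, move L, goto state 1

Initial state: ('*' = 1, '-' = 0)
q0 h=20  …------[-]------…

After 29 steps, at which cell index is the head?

34

k=0  q0 h=20  …------[-]------…
k=1  q1 h=19  …------[-]------…
k=2  q1 h=20  …-----*[-]------…
k=3  q1 h=21  …----**[-]------…
k=4  q1 h=22  …---***[-]------…
k=5  q1 h=23  …--****[-]------…
k=6  q1 h=24  …-*****[-]------…
k=7  q1 h=25  …******[-]------…
k=8  q1 h=26  …******[-]------…
k=9  q1 h=27  …******[-]------…
k=10  q1 h=28  …******[-]------…
k=11  q1 h=29  …******[-]------…
k=12  q1 h=30  …******[-]------…
k=13  q1 h=31  …******[-]------…
k=14  q1 h=32  …******[-]------…
k=15  q1 h=33  …******[-]------…
k=16  q1 h=34  …******[-]------|
k=17  q1 h=35  …******[-]-----|
k=18  q1 h=36  …******[-]----|
k=19  q1 h=37  …******[-]---|
k=20  q1 h=38  …******[-]--|
k=21  q1 h=39  …******[-]-|
k=22  q1 h=40  …******[-]|
k=23  q1 h=40  …******[*]|
k=24  q1 h=39  …******[*]-|
k=25  q1 h=38  …******[*]--|
k=26  q1 h=37  …******[*]---|
k=27  q1 h=36  …******[*]----|
k=28  q1 h=35  …******[*]-----|
k=29  q1 h=34  …******[*]------|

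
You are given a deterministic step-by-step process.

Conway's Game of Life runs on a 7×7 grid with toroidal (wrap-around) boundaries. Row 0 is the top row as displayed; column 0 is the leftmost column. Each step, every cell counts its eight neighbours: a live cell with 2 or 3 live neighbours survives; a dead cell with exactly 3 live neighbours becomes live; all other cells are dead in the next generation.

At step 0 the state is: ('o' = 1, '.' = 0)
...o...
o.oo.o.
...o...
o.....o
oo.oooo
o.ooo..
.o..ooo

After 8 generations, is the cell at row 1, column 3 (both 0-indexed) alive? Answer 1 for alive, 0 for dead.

1

k=0  ...o...
o.oo.o.
...o...
o.....o
oo.oooo
o.ooo..
.o..ooo
k=1  oo.o...
..oo...
ooooo..
.ooo...
.......
.......
oo...oo
k=2  ...oo..
.......
o...o..
o...o..
..o....
o.....o
.oo...o
k=3  ..oo...
...oo..
.......
.o.o...
oo....o
o.o...o
.ooo.oo
k=4  .o...o.
..ooo..
..ooo..
.oo....
......o
...o...
....ooo
k=5  ..o...o
.o...o.
....o..
.oo....
..o....
....o.o
....ooo
k=6  o...o.o
.....o.
.oo....
.ooo...
.ooo...
...oo.o
o..oo.o
k=7  o..oo..
oo...oo
.o.o...
o......
oo.....
.o....o
.......
k=8  oo..oo.
.o.o.oo
.oo....
o.o....
.o....o
.o.....
o......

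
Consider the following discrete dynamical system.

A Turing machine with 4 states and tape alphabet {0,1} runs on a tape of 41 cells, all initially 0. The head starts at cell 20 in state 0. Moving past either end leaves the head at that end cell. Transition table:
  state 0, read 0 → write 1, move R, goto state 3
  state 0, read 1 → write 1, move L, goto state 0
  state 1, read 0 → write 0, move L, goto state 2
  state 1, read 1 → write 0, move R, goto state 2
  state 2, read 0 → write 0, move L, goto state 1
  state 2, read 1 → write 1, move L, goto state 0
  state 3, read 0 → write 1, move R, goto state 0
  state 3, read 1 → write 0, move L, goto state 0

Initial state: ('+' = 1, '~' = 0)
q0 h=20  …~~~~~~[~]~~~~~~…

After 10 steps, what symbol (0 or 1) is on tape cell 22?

[0] q0 h=20  …~~~~~~[~]~~~~~~…
[1] q3 h=21  …~~~~~+[~]~~~~~~…
[2] q0 h=22  …~~~~++[~]~~~~~~…
[3] q3 h=23  …~~~+++[~]~~~~~~…
[4] q0 h=24  …~~++++[~]~~~~~~…
[5] q3 h=25  …~+++++[~]~~~~~~…
[6] q0 h=26  …++++++[~]~~~~~~…
[7] q3 h=27  …++++++[~]~~~~~~…
[8] q0 h=28  …++++++[~]~~~~~~…
[9] q3 h=29  …++++++[~]~~~~~~…
[10] q0 h=30  …++++++[~]~~~~~~…

1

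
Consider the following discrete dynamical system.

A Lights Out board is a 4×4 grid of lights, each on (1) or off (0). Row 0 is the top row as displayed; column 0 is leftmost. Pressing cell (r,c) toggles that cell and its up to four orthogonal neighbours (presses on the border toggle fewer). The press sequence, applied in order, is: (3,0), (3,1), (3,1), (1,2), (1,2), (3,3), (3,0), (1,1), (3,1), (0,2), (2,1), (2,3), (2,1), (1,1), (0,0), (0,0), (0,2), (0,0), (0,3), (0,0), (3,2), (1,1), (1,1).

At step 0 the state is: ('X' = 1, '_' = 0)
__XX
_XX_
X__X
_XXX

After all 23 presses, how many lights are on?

7

[0] __XX
_XX_
X__X
_XXX
[1] __XX
_XX_
___X
X_XX
[2] __XX
_XX_
_X_X
_X_X
[3] __XX
_XX_
___X
X_XX
[4] ___X
___X
__XX
X_XX
[5] __XX
_XX_
___X
X_XX
[6] __XX
_XX_
____
X___
[7] __XX
_XX_
X___
_X__
[8] _XXX
X___
XX__
_X__
[9] _XXX
X___
X___
X_X_
[10] ____
X_X_
X___
X_X_
[11] ____
XXX_
_XX_
XXX_
[12] ____
XXXX
_X_X
XXXX
[13] ____
X_XX
X_XX
X_XX
[14] _X__
_X_X
XXXX
X_XX
[15] X___
XX_X
XXXX
X_XX
[16] _X__
_X_X
XXXX
X_XX
[17] __XX
_XXX
XXXX
X_XX
[18] XXXX
XXXX
XXXX
X_XX
[19] XX__
XXX_
XXXX
X_XX
[20] ____
_XX_
XXXX
X_XX
[21] ____
_XX_
XX_X
XX__
[22] _X__
X___
X__X
XX__
[23] ____
_XX_
XX_X
XX__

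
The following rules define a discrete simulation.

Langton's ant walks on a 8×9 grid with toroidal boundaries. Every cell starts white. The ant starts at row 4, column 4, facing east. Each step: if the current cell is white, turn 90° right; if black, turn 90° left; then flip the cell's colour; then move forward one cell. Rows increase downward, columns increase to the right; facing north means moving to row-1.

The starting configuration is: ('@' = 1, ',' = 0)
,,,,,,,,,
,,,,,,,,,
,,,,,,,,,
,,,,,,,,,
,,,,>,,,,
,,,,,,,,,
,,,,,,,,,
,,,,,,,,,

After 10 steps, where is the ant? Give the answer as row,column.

3,3

t=0: ,,,,,,,,,
,,,,,,,,,
,,,,,,,,,
,,,,,,,,,
,,,,>,,,,
,,,,,,,,,
,,,,,,,,,
,,,,,,,,,
t=1: ,,,,,,,,,
,,,,,,,,,
,,,,,,,,,
,,,,,,,,,
,,,,@,,,,
,,,,v,,,,
,,,,,,,,,
,,,,,,,,,
t=2: ,,,,,,,,,
,,,,,,,,,
,,,,,,,,,
,,,,,,,,,
,,,,@,,,,
,,,<@,,,,
,,,,,,,,,
,,,,,,,,,
t=3: ,,,,,,,,,
,,,,,,,,,
,,,,,,,,,
,,,,,,,,,
,,,^@,,,,
,,,@@,,,,
,,,,,,,,,
,,,,,,,,,
t=4: ,,,,,,,,,
,,,,,,,,,
,,,,,,,,,
,,,,,,,,,
,,,@>,,,,
,,,@@,,,,
,,,,,,,,,
,,,,,,,,,
t=5: ,,,,,,,,,
,,,,,,,,,
,,,,,,,,,
,,,,^,,,,
,,,@,,,,,
,,,@@,,,,
,,,,,,,,,
,,,,,,,,,
t=6: ,,,,,,,,,
,,,,,,,,,
,,,,,,,,,
,,,,@>,,,
,,,@,,,,,
,,,@@,,,,
,,,,,,,,,
,,,,,,,,,
t=7: ,,,,,,,,,
,,,,,,,,,
,,,,,,,,,
,,,,@@,,,
,,,@,v,,,
,,,@@,,,,
,,,,,,,,,
,,,,,,,,,
t=8: ,,,,,,,,,
,,,,,,,,,
,,,,,,,,,
,,,,@@,,,
,,,@<@,,,
,,,@@,,,,
,,,,,,,,,
,,,,,,,,,
t=9: ,,,,,,,,,
,,,,,,,,,
,,,,,,,,,
,,,,^@,,,
,,,@@@,,,
,,,@@,,,,
,,,,,,,,,
,,,,,,,,,
t=10: ,,,,,,,,,
,,,,,,,,,
,,,,,,,,,
,,,<,@,,,
,,,@@@,,,
,,,@@,,,,
,,,,,,,,,
,,,,,,,,,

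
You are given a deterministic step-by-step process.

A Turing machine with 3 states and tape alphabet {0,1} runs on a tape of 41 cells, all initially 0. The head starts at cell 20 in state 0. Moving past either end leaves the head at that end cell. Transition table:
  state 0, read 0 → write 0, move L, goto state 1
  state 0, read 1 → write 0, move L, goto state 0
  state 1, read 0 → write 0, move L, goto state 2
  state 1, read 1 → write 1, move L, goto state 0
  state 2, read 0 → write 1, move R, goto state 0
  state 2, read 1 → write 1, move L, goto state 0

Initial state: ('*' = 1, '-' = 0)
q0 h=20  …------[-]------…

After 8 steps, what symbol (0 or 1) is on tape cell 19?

step 0: q0 h=20  …------[-]------…
step 1: q1 h=19  …------[-]------…
step 2: q2 h=18  …------[-]------…
step 3: q0 h=19  …-----*[-]------…
step 4: q1 h=18  …------[*]------…
step 5: q0 h=17  …------[-]*-----…
step 6: q1 h=16  …------[-]-*----…
step 7: q2 h=15  …------[-]--*---…
step 8: q0 h=16  …-----*[-]-*----…

0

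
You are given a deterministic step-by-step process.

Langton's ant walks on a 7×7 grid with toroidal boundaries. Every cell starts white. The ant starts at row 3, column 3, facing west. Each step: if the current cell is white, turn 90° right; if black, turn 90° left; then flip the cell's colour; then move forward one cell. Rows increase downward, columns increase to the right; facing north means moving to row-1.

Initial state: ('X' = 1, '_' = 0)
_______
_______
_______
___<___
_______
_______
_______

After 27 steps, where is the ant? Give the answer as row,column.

5,6

0) _______
_______
_______
___<___
_______
_______
_______
1) _______
_______
___^___
___X___
_______
_______
_______
2) _______
_______
___X>__
___X___
_______
_______
_______
3) _______
_______
___XX__
___Xv__
_______
_______
_______
4) _______
_______
___XX__
___<X__
_______
_______
_______
5) _______
_______
___XX__
____X__
___v___
_______
_______
6) _______
_______
___XX__
____X__
__<X___
_______
_______
7) _______
_______
___XX__
__^_X__
__XX___
_______
_______
8) _______
_______
___XX__
__X>X__
__XX___
_______
_______
9) _______
_______
___XX__
__XXX__
__Xv___
_______
_______
10) _______
_______
___XX__
__XXX__
__X_>__
_______
_______
11) _______
_______
___XX__
__XXX__
__X_X__
____v__
_______
12) _______
_______
___XX__
__XXX__
__X_X__
___<X__
_______
13) _______
_______
___XX__
__XXX__
__X^X__
___XX__
_______
14) _______
_______
___XX__
__XXX__
__XX>__
___XX__
_______
15) _______
_______
___XX__
__XX^__
__XX___
___XX__
_______
16) _______
_______
___XX__
__X<___
__XX___
___XX__
_______
17) _______
_______
___XX__
__X____
__Xv___
___XX__
_______
18) _______
_______
___XX__
__X____
__X_>__
___XX__
_______
19) _______
_______
___XX__
__X____
__X_X__
___Xv__
_______
20) _______
_______
___XX__
__X____
__X_X__
___X_>_
_______
21) _______
_______
___XX__
__X____
__X_X__
___X_X_
_____v_
22) _______
_______
___XX__
__X____
__X_X__
___X_X_
____<X_
23) _______
_______
___XX__
__X____
__X_X__
___X^X_
____XX_
24) _______
_______
___XX__
__X____
__X_X__
___XX>_
____XX_
25) _______
_______
___XX__
__X____
__X_X^_
___XX__
____XX_
26) _______
_______
___XX__
__X____
__X_XX>
___XX__
____XX_
27) _______
_______
___XX__
__X____
__X_XXX
___XX_v
____XX_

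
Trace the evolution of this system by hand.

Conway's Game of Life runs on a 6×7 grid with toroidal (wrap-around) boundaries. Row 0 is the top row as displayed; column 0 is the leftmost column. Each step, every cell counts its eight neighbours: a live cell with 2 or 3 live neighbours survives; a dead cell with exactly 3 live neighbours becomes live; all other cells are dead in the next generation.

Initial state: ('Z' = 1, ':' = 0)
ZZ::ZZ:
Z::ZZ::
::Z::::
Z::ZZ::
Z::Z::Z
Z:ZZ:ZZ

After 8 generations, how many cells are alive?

step 0: ZZ::ZZ:
Z::ZZ::
::Z::::
Z::ZZ::
Z::Z::Z
Z:ZZ:ZZ
step 1: :::::::
Z:ZZZZZ
:ZZ::::
ZZZZZ:Z
:::::::
::ZZ:::
step 2: :Z:::ZZ
Z:ZZZZZ
:::::::
Z::Z:::
Z:::Z::
:::::::
step 3: :ZZZ:::
ZZZZZ::
ZZZ::Z:
:::::::
:::::::
Z::::ZZ
step 4: :::::Z:
::::Z:Z
Z:::Z:Z
:Z:::::
::::::Z
ZZZ:::Z
step 5: :Z:::Z:
Z:::Z:Z
Z:::::Z
:::::ZZ
::Z:::Z
ZZ:::ZZ
step 6: :Z::Z::
:Z:::::
:::::::
:::::Z:
:Z:::::
:ZZ::Z:
step 7: ZZ:::::
:::::::
:::::::
:::::::
:ZZ::::
ZZZ::::
step 8: Z:Z::::
:::::::
:::::::
:::::::
Z:Z::::
:::::::

4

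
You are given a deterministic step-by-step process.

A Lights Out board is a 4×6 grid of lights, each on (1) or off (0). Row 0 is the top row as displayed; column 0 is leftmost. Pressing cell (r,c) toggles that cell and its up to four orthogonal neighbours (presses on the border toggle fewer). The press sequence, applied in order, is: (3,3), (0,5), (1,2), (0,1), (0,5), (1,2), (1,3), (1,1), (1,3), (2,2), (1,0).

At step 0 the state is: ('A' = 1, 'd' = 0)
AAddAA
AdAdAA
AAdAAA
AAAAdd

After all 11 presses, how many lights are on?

0) AAddAA
AdAdAA
AAdAAA
AAAAdd
1) AAddAA
AdAdAA
AAddAA
AAddAd
2) AAdddd
AdAdAd
AAddAA
AAddAd
3) AAAddd
AAdAAd
AAAdAA
AAddAd
4) dddddd
AddAAd
AAAdAA
AAddAd
5) ddddAA
AddAAA
AAAdAA
AAddAd
6) ddAdAA
AAAdAA
AAddAA
AAddAd
7) ddAAAA
AAdAdA
AAdAAA
AAddAd
8) dAAAAA
ddAAdA
AddAAA
AAddAd
9) dAAdAA
ddddAA
AdddAA
AAddAd
10) dAAdAA
ddAdAA
AAAAAA
AAAdAd
11) AAAdAA
AAAdAA
dAAAAA
AAAdAd

19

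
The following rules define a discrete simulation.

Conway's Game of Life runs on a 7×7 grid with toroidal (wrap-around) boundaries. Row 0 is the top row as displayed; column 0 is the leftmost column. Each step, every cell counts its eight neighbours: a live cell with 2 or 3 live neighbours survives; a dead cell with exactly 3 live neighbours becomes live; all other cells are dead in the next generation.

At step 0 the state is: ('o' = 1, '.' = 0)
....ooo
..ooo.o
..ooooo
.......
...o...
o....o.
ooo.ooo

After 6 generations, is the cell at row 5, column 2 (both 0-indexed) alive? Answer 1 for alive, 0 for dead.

1

k=0  ....ooo
..ooo.o
..ooooo
.......
...o...
o....o.
ooo.ooo
k=1  .......
o.o....
..o...o
..o..o.
.......
o.oo.o.
.o.o...
k=2  .oo....
.o.....
..oo..o
.......
.oooo.o
.oooo..
.o.oo..
k=3  oo.o...
oo.o...
..o....
oo..oo.
oo..oo.
.......
o...o..
k=4  ...oo.o
o..o...
..ooo.o
o.oooo.
oo..oo.
oo..ooo
oo.....
k=5  .oooo.o
o.....o
o.....o
o......
.......
..o.o..
.ooo...
k=6  ....ooo
..oo...
.o.....
o.....o
.......
.oo....
o....o.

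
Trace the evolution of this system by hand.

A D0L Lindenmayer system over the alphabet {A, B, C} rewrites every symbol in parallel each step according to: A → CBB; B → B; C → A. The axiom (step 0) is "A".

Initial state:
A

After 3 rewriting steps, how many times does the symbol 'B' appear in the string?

4

gen 0: A
gen 1: CBB
gen 2: ABB
gen 3: CBBBB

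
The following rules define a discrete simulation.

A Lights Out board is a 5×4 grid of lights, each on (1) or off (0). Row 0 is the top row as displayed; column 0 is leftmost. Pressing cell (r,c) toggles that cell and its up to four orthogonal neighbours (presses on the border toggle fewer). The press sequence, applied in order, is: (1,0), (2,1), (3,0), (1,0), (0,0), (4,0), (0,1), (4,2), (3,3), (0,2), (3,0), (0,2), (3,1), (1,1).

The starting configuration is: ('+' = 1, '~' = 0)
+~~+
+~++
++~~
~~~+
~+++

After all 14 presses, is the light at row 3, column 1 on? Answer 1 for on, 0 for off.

[0] +~~+
+~++
++~~
~~~+
~+++
[1] ~~~+
~+++
~+~~
~~~+
~+++
[2] ~~~+
~~++
+~+~
~+~+
~+++
[3] ~~~+
~~++
~~+~
+~~+
++++
[4] +~~+
++++
+~+~
+~~+
++++
[5] ~+~+
~+++
+~+~
+~~+
++++
[6] ~+~+
~+++
+~+~
~~~+
~~++
[7] +~++
~~++
+~+~
~~~+
~~++
[8] +~++
~~++
+~+~
~~++
~+~~
[9] +~++
~~++
+~++
~~~~
~+~+
[10] ++~~
~~~+
+~++
~~~~
~+~+
[11] ++~~
~~~+
~~++
++~~
++~+
[12] +~++
~~++
~~++
++~~
++~+
[13] +~++
~~++
~+++
~~+~
+~~+
[14] ++++
++~+
~~++
~~+~
+~~+

0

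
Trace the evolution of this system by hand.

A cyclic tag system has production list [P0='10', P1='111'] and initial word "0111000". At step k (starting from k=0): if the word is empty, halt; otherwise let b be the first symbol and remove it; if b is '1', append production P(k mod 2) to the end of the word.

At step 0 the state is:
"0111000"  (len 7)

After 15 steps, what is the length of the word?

17

step 0: "0111000"  (len 7)
step 1: "111000"  (len 6)
step 2: "11000111"  (len 8)
step 3: "100011110"  (len 9)
step 4: "00011110111"  (len 11)
step 5: "0011110111"  (len 10)
step 6: "011110111"  (len 9)
step 7: "11110111"  (len 8)
step 8: "1110111111"  (len 10)
step 9: "11011111110"  (len 11)
step 10: "1011111110111"  (len 13)
step 11: "01111111011110"  (len 14)
step 12: "1111111011110"  (len 13)
step 13: "11111101111010"  (len 14)
step 14: "1111101111010111"  (len 16)
step 15: "11110111101011110"  (len 17)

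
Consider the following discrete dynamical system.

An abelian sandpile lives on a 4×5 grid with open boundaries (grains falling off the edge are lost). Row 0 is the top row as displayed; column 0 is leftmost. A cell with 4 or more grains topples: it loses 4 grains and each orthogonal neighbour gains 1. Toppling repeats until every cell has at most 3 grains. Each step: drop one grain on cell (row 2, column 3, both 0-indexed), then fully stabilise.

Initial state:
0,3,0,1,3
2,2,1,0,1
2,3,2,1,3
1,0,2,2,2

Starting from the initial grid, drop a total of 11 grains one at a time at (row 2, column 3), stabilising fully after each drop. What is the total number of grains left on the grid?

gen 0: 0,3,0,1,3
2,2,1,0,1
2,3,2,1,3
1,0,2,2,2
gen 1: 0,3,0,1,3
2,2,1,0,1
2,3,2,2,3
1,0,2,2,2
gen 2: 0,3,0,1,3
2,2,1,0,1
2,3,2,3,3
1,0,2,2,2
gen 3: 0,3,0,1,3
2,2,1,1,2
2,3,3,1,0
1,0,2,3,3
gen 4: 0,3,0,1,3
2,2,1,1,2
2,3,3,2,0
1,0,2,3,3
gen 5: 0,3,0,1,3
2,2,1,1,2
2,3,3,3,0
1,0,2,3,3
gen 6: 0,3,0,1,3
2,3,2,2,2
3,0,2,2,2
1,2,0,2,0
gen 7: 0,3,0,1,3
2,3,2,2,2
3,0,2,3,2
1,2,0,2,0
gen 8: 0,3,0,1,3
2,3,2,3,2
3,0,3,0,3
1,2,0,3,0
gen 9: 0,3,0,1,3
2,3,2,3,2
3,0,3,1,3
1,2,0,3,0
gen 10: 0,3,0,1,3
2,3,2,3,2
3,0,3,2,3
1,2,0,3,0
gen 11: 0,3,0,1,3
2,3,2,3,2
3,0,3,3,3
1,2,0,3,0

37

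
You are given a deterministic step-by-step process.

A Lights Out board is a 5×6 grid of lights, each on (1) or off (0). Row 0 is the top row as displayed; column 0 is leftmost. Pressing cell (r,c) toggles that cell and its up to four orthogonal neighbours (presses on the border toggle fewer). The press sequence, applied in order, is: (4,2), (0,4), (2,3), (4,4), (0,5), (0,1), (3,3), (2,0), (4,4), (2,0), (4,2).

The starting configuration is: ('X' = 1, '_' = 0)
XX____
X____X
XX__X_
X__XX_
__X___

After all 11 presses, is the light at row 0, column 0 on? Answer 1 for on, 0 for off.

0) XX____
X____X
XX__X_
X__XX_
__X___
1) XX____
X____X
XX__X_
X_XXX_
_X_X__
2) XX_XXX
X___XX
XX__X_
X_XXX_
_X_X__
3) XX_XXX
X__XXX
XXXX__
X_X_X_
_X_X__
4) XX_XXX
X__XXX
XXXX__
X_X___
_X__XX
5) XX_X__
X__XX_
XXXX__
X_X___
_X__XX
6) __XX__
XX_XX_
XXXX__
X_X___
_X__XX
7) __XX__
XX_XX_
XXX___
X__XX_
_X_XXX
8) __XX__
_X_XX_
__X___
___XX_
_X_XXX
9) __XX__
_X_XX_
__X___
___X__
_X____
10) __XX__
XX_XX_
XXX___
X__X__
_X____
11) __XX__
XX_XX_
XXX___
X_XX__
__XX__

0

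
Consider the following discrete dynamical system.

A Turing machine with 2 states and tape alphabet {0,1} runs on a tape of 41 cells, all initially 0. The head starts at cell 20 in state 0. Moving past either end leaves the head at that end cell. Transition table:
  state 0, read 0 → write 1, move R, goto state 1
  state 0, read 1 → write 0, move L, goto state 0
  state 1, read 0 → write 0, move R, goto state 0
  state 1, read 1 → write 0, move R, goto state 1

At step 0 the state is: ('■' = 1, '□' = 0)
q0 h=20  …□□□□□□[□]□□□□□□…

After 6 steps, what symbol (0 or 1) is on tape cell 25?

k=0  q0 h=20  …□□□□□□[□]□□□□□□…
k=1  q1 h=21  …□□□□□■[□]□□□□□□…
k=2  q0 h=22  …□□□□■□[□]□□□□□□…
k=3  q1 h=23  …□□□■□■[□]□□□□□□…
k=4  q0 h=24  …□□■□■□[□]□□□□□□…
k=5  q1 h=25  …□■□■□■[□]□□□□□□…
k=6  q0 h=26  …■□■□■□[□]□□□□□□…

0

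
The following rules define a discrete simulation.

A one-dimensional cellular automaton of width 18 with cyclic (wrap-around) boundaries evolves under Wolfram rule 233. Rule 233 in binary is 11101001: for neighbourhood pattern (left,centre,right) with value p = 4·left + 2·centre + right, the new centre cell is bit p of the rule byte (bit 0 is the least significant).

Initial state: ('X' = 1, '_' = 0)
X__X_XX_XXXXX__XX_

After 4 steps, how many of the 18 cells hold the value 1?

16

[0] X__X_XX_XXXXX__XX_
[1] ____XXXXXXXXX__XXX
[2] _XX_XXXXXXXXX__XXX
[3] XXXXXXXXXXXXX__XXX
[4] XXXXXXXXXXXXX__XXX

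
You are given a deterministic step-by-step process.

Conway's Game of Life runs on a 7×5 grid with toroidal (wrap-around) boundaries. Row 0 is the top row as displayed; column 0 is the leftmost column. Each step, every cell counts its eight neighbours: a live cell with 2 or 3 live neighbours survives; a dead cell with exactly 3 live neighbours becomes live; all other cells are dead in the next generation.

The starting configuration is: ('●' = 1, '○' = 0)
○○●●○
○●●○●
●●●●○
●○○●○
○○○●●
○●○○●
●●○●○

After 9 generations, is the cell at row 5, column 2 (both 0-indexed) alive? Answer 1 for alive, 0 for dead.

1

k=0  ○○●●○
○●●○●
●●●●○
●○○●○
○○○●●
○●○○●
●●○●○
k=1  ○○○○○
○○○○●
○○○○○
●○○○○
○○●●○
○●○○○
●●○●○
k=2  ●○○○●
○○○○○
○○○○○
○○○○○
○●●○○
●●○●●
●●●○○
k=3  ●○○○●
○○○○○
○○○○○
○○○○○
○●●●●
○○○●●
○○●○○
k=4  ○○○○○
○○○○○
○○○○○
○○●●○
●○●○●
●●○○●
●○○○○
k=5  ○○○○○
○○○○○
○○○○○
○●●●●
○○●○○
○○○●○
●●○○●
k=6  ●○○○○
○○○○○
○○●●○
○●●●○
○●○○●
●●●●●
●○○○●
k=7  ●○○○●
○○○○○
○●○●○
●●○○●
○○○○○
○○●○○
○○●○○
k=8  ○○○○○
●○○○●
○●●○●
●●●○●
●●○○○
○○○○○
○●○●○
k=9  ●○○○●
●●○●●
○○●○○
○○○○●
○○●○●
●●●○○
○○○○○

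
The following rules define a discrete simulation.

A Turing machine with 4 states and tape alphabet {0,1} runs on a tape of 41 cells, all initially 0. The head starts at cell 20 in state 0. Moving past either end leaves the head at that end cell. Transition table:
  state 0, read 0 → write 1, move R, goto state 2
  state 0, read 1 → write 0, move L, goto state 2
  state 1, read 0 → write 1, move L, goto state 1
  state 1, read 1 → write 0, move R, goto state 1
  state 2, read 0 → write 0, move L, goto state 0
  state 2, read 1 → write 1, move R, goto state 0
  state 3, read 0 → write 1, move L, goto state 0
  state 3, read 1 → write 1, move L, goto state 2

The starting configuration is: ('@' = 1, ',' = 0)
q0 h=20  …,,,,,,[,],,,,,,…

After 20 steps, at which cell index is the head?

k=0  q0 h=20  …,,,,,,[,],,,,,,…
k=1  q2 h=21  …,,,,,@[,],,,,,,…
k=2  q0 h=20  …,,,,,,[@],,,,,,…
k=3  q2 h=19  …,,,,,,[,],,,,,,…
k=4  q0 h=18  …,,,,,,[,],,,,,,…
k=5  q2 h=19  …,,,,,@[,],,,,,,…
k=6  q0 h=18  …,,,,,,[@],,,,,,…
k=7  q2 h=17  …,,,,,,[,],,,,,,…
k=8  q0 h=16  …,,,,,,[,],,,,,,…
k=9  q2 h=17  …,,,,,@[,],,,,,,…
k=10  q0 h=16  …,,,,,,[@],,,,,,…
k=11  q2 h=15  …,,,,,,[,],,,,,,…
k=12  q0 h=14  …,,,,,,[,],,,,,,…
k=13  q2 h=15  …,,,,,@[,],,,,,,…
k=14  q0 h=14  …,,,,,,[@],,,,,,…
k=15  q2 h=13  …,,,,,,[,],,,,,,…
k=16  q0 h=12  …,,,,,,[,],,,,,,…
k=17  q2 h=13  …,,,,,@[,],,,,,,…
k=18  q0 h=12  …,,,,,,[@],,,,,,…
k=19  q2 h=11  …,,,,,,[,],,,,,,…
k=20  q0 h=10  …,,,,,,[,],,,,,,…

10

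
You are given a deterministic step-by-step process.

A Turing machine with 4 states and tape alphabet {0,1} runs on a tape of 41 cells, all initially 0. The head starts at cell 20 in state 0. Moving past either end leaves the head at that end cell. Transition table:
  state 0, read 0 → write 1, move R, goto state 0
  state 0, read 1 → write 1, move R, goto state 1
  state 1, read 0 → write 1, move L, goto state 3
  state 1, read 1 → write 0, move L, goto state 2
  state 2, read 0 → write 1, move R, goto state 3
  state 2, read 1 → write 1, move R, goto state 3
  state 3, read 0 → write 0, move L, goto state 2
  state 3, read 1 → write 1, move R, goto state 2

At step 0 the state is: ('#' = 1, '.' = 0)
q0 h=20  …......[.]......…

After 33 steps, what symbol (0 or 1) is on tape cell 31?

1

t=0: q0 h=20  …......[.]......…
t=1: q0 h=21  ….....#[.]......…
t=2: q0 h=22  …....##[.]......…
t=3: q0 h=23  …...###[.]......…
t=4: q0 h=24  …..####[.]......…
t=5: q0 h=25  ….#####[.]......…
t=6: q0 h=26  …######[.]......…
t=7: q0 h=27  …######[.]......…
t=8: q0 h=28  …######[.]......…
t=9: q0 h=29  …######[.]......…
t=10: q0 h=30  …######[.]......…
t=11: q0 h=31  …######[.]......…
t=12: q0 h=32  …######[.]......…
t=13: q0 h=33  …######[.]......…
t=14: q0 h=34  …######[.]......|
t=15: q0 h=35  …######[.].....|
t=16: q0 h=36  …######[.]....|
t=17: q0 h=37  …######[.]...|
t=18: q0 h=38  …######[.]..|
t=19: q0 h=39  …######[.].|
t=20: q0 h=40  …######[.]|
t=21: q0 h=40  …######[#]|
t=22: q1 h=40  …######[#]|
t=23: q2 h=39  …######[#].|
t=24: q3 h=40  …######[.]|
t=25: q2 h=39  …######[#].|
t=26: q3 h=40  …######[.]|
t=27: q2 h=39  …######[#].|
t=28: q3 h=40  …######[.]|
t=29: q2 h=39  …######[#].|
t=30: q3 h=40  …######[.]|
t=31: q2 h=39  …######[#].|
t=32: q3 h=40  …######[.]|
t=33: q2 h=39  …######[#].|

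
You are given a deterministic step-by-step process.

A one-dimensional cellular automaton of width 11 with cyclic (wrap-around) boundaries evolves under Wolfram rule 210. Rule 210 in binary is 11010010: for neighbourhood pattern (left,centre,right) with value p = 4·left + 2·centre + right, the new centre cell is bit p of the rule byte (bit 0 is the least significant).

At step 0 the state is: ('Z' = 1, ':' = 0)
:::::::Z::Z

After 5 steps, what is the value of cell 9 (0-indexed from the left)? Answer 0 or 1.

gen 0: :::::::Z::Z
gen 1: Z:::::Z:ZZ:
gen 2: :Z:::Z:::Z:
gen 3: Z:Z:Z:Z:Z:Z
gen 4: Z::::::::::
gen 5: :Z::::::::Z

0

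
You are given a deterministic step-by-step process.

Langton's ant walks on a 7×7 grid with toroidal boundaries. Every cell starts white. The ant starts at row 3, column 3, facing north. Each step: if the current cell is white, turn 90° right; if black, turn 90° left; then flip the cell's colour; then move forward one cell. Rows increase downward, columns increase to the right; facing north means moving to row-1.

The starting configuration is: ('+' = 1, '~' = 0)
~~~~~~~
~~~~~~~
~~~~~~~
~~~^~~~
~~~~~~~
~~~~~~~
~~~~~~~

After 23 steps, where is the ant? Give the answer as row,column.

4,1

[0] ~~~~~~~
~~~~~~~
~~~~~~~
~~~^~~~
~~~~~~~
~~~~~~~
~~~~~~~
[1] ~~~~~~~
~~~~~~~
~~~~~~~
~~~+>~~
~~~~~~~
~~~~~~~
~~~~~~~
[2] ~~~~~~~
~~~~~~~
~~~~~~~
~~~++~~
~~~~v~~
~~~~~~~
~~~~~~~
[3] ~~~~~~~
~~~~~~~
~~~~~~~
~~~++~~
~~~<+~~
~~~~~~~
~~~~~~~
[4] ~~~~~~~
~~~~~~~
~~~~~~~
~~~^+~~
~~~++~~
~~~~~~~
~~~~~~~
[5] ~~~~~~~
~~~~~~~
~~~~~~~
~~<~+~~
~~~++~~
~~~~~~~
~~~~~~~
[6] ~~~~~~~
~~~~~~~
~~^~~~~
~~+~+~~
~~~++~~
~~~~~~~
~~~~~~~
[7] ~~~~~~~
~~~~~~~
~~+>~~~
~~+~+~~
~~~++~~
~~~~~~~
~~~~~~~
[8] ~~~~~~~
~~~~~~~
~~++~~~
~~+v+~~
~~~++~~
~~~~~~~
~~~~~~~
[9] ~~~~~~~
~~~~~~~
~~++~~~
~~<++~~
~~~++~~
~~~~~~~
~~~~~~~
[10] ~~~~~~~
~~~~~~~
~~++~~~
~~~++~~
~~v++~~
~~~~~~~
~~~~~~~
[11] ~~~~~~~
~~~~~~~
~~++~~~
~~~++~~
~<+++~~
~~~~~~~
~~~~~~~
[12] ~~~~~~~
~~~~~~~
~~++~~~
~^~++~~
~++++~~
~~~~~~~
~~~~~~~
[13] ~~~~~~~
~~~~~~~
~~++~~~
~+>++~~
~++++~~
~~~~~~~
~~~~~~~
[14] ~~~~~~~
~~~~~~~
~~++~~~
~++++~~
~+v++~~
~~~~~~~
~~~~~~~
[15] ~~~~~~~
~~~~~~~
~~++~~~
~++++~~
~+~>+~~
~~~~~~~
~~~~~~~
[16] ~~~~~~~
~~~~~~~
~~++~~~
~++^+~~
~+~~+~~
~~~~~~~
~~~~~~~
[17] ~~~~~~~
~~~~~~~
~~++~~~
~+<~+~~
~+~~+~~
~~~~~~~
~~~~~~~
[18] ~~~~~~~
~~~~~~~
~~++~~~
~+~~+~~
~+v~+~~
~~~~~~~
~~~~~~~
[19] ~~~~~~~
~~~~~~~
~~++~~~
~+~~+~~
~<+~+~~
~~~~~~~
~~~~~~~
[20] ~~~~~~~
~~~~~~~
~~++~~~
~+~~+~~
~~+~+~~
~v~~~~~
~~~~~~~
[21] ~~~~~~~
~~~~~~~
~~++~~~
~+~~+~~
~~+~+~~
<+~~~~~
~~~~~~~
[22] ~~~~~~~
~~~~~~~
~~++~~~
~+~~+~~
^~+~+~~
++~~~~~
~~~~~~~
[23] ~~~~~~~
~~~~~~~
~~++~~~
~+~~+~~
+>+~+~~
++~~~~~
~~~~~~~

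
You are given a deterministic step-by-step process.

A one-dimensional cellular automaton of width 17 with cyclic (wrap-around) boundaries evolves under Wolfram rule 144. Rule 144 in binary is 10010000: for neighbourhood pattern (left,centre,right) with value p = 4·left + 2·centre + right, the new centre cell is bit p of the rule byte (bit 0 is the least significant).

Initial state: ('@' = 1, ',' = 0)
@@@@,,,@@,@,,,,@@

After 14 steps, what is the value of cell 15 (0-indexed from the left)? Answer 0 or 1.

k=0  @@@@,,,@@,@,,,,@@
k=1  @@@,@,,,,,,@,,,,@
k=2  @@,,,@,,,,,,@,,,,
k=3  ,,@,,,@,,,,,,@,,,
k=4  ,,,@,,,@,,,,,,@,,
k=5  ,,,,@,,,@,,,,,,@,
k=6  ,,,,,@,,,@,,,,,,@
k=7  @,,,,,@,,,@,,,,,,
k=8  ,@,,,,,@,,,@,,,,,
k=9  ,,@,,,,,@,,,@,,,,
k=10  ,,,@,,,,,@,,,@,,,
k=11  ,,,,@,,,,,@,,,@,,
k=12  ,,,,,@,,,,,@,,,@,
k=13  ,,,,,,@,,,,,@,,,@
k=14  @,,,,,,@,,,,,@,,,

0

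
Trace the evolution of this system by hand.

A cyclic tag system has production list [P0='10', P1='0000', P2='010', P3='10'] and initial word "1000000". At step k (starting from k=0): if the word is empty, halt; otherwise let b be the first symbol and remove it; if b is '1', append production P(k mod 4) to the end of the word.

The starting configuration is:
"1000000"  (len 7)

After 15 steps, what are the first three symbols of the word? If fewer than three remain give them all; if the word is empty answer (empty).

gen 0: "1000000"  (len 7)
gen 1: "00000010"  (len 8)
gen 2: "0000010"  (len 7)
gen 3: "000010"  (len 6)
gen 4: "00010"  (len 5)
gen 5: "0010"  (len 4)
gen 6: "010"  (len 3)
gen 7: "10"  (len 2)
gen 8: "010"  (len 3)
gen 9: "10"  (len 2)
gen 10: "00000"  (len 5)
gen 11: "0000"  (len 4)
gen 12: "000"  (len 3)
gen 13: "00"  (len 2)
gen 14: "0"  (len 1)
gen 15: (halted — word empty)

(empty)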